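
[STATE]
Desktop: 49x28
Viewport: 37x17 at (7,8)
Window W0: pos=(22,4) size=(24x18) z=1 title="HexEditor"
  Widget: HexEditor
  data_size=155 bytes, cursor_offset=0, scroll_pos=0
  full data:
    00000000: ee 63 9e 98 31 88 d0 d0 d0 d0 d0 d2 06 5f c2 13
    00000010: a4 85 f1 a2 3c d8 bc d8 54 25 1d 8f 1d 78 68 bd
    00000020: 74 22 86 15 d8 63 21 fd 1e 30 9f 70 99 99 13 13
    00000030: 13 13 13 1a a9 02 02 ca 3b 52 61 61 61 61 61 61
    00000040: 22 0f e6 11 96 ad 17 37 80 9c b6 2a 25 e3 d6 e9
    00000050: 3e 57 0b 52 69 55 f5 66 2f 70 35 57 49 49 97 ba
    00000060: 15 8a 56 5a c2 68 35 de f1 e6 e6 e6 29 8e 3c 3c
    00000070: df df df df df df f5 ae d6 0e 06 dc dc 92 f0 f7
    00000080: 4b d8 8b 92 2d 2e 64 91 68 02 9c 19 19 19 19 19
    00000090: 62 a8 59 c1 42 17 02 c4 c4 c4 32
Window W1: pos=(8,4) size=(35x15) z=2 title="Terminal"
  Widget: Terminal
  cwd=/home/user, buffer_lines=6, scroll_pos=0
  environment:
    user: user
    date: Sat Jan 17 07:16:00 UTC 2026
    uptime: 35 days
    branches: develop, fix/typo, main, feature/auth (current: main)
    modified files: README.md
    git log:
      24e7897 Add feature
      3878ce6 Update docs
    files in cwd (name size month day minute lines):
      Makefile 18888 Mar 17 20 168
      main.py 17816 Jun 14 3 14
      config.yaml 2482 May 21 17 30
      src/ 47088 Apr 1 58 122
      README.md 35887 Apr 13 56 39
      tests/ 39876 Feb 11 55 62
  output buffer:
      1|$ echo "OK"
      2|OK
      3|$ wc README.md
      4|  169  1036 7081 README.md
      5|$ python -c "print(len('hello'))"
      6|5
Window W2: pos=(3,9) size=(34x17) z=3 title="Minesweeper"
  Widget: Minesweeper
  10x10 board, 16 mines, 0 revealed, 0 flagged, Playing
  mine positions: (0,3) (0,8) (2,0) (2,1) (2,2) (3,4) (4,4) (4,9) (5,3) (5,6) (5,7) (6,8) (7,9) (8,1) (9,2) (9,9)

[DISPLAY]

 ┃OK                               ┃2
━━━━━━━━━━━━━━━━━━━━━━━━━━━━━┓     ┃5
nesweeper                    ┃     ┃a
─────────────────────────────┨o'))"┃1
■■■■■■■                      ┃     ┃2
■■■■■■■                      ┃     ┃a
■■■■■■■                      ┃     ┃f
■■■■■■■                      ┃     ┃2
■■■■■■■                      ┃     ┃1
■■■■■■■                      ┃     ┃ 
■■■■■■■                      ┃━━━━━┛ 
■■■■■■■                      ┃       
■■■■■■■                      ┃       
■■■■■■■                      ┃━━━━━━━
                             ┃       
                             ┃       
                             ┃       


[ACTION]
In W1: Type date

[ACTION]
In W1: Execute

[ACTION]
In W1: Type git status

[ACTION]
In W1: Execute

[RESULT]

 ┃$ python -c "print(len('hello'))"┃2
━━━━━━━━━━━━━━━━━━━━━━━━━━━━━┓     ┃5
nesweeper                    ┃     ┃a
─────────────────────────────┨     ┃1
■■■■■■■                      ┃     ┃2
■■■■■■■                      ┃     ┃a
■■■■■■■                      ┃t:   ┃f
■■■■■■■                      ┃     ┃2
■■■■■■■                      ┃d    ┃1
■■■■■■■                      ┃     ┃ 
■■■■■■■                      ┃━━━━━┛ 
■■■■■■■                      ┃       
■■■■■■■                      ┃       
■■■■■■■                      ┃━━━━━━━
                             ┃       
                             ┃       
                             ┃       


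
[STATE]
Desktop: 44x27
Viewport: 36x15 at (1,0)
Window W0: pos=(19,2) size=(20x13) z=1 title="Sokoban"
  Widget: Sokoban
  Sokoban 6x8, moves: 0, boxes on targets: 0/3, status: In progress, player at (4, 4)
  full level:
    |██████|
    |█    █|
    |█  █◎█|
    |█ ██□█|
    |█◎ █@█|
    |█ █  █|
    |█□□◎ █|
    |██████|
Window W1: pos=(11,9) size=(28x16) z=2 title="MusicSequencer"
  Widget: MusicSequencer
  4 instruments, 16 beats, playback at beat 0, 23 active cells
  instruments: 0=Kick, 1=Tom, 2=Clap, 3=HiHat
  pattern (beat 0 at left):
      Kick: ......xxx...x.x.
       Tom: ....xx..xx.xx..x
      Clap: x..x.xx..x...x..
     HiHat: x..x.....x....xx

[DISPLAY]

                                    
                                    
                  ┏━━━━━━━━━━━━━━━━━
                  ┃ Sokoban         
                  ┠─────────────────
                  ┃██████           
                  ┃█    █           
                  ┃█  █◎█           
                  ┃█ ██□█           
          ┏━━━━━━━━━━━━━━━━━━━━━━━━━
          ┃ MusicSequencer          
          ┠─────────────────────────
          ┃      ▼123456789012345   
          ┃  Kick······███···█·█·   
          ┃   Tom····██··██·██··█   


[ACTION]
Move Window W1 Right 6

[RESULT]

                                    
                                    
                  ┏━━━━━━━━━━━━━━━━━
                  ┃ Sokoban         
                  ┠─────────────────
                  ┃██████           
                  ┃█    █           
                  ┃█  █◎█           
                  ┃█ ██□█           
               ┏━━━━━━━━━━━━━━━━━━━━
               ┃ MusicSequencer     
               ┠────────────────────
               ┃      ▼1234567890123
               ┃  Kick······███···█·
               ┃   Tom····██··██·██·


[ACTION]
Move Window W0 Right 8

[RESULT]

                                    
                                    
                       ┏━━━━━━━━━━━━
                       ┃ Sokoban    
                       ┠────────────
                       ┃██████      
                       ┃█    █      
                       ┃█  █◎█      
                       ┃█ ██□█      
               ┏━━━━━━━━━━━━━━━━━━━━
               ┃ MusicSequencer     
               ┠────────────────────
               ┃      ▼1234567890123
               ┃  Kick······███···█·
               ┃   Tom····██··██·██·


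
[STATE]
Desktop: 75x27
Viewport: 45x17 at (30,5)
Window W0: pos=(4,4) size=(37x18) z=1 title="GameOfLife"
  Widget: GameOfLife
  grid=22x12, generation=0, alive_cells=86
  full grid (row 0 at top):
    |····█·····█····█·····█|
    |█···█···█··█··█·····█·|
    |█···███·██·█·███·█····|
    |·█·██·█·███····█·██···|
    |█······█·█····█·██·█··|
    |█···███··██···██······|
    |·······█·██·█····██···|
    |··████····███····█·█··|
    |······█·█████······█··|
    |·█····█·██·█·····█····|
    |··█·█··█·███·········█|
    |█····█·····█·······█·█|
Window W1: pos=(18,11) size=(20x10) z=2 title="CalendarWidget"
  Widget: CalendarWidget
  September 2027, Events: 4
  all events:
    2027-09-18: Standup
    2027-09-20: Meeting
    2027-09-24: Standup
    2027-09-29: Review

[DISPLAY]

          ┃                                  
──────────┨                                  
          ┃                                  
          ┃                                  
          ┃                                  
          ┃                                  
━━━━━━━┓  ┃                                  
dget   ┃  ┃                                  
───────┨  ┃                                  
 2027  ┃  ┃                                  
 Fr Sa ┃  ┃                                  
  3  4 ┃  ┃                                  
 10 11 ┃  ┃                                  
 17 18*┃  ┃                                  
3 24* 2┃  ┃                                  
━━━━━━━┛  ┃                                  
━━━━━━━━━━┛                                  


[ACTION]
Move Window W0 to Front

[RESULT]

          ┃                                  
──────────┨                                  
          ┃                                  
          ┃                                  
          ┃                                  
          ┃                                  
          ┃                                  
          ┃                                  
          ┃                                  
          ┃                                  
          ┃                                  
          ┃                                  
          ┃                                  
          ┃                                  
          ┃                                  
          ┃                                  
━━━━━━━━━━┛                                  


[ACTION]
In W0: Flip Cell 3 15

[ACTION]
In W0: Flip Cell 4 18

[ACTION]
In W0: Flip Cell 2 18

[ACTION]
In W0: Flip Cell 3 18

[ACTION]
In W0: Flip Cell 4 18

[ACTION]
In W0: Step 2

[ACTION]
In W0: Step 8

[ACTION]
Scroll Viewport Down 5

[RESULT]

          ┃                                  
          ┃                                  
          ┃                                  
          ┃                                  
          ┃                                  
          ┃                                  
          ┃                                  
          ┃                                  
          ┃                                  
          ┃                                  
          ┃                                  
━━━━━━━━━━┛                                  
                                             
                                             
                                             
                                             
                                             


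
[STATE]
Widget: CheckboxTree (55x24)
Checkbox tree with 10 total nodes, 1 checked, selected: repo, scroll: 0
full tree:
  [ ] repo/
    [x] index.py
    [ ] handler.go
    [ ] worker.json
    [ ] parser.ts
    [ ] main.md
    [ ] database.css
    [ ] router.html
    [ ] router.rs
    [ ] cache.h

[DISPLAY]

>[-] repo/                                             
   [x] index.py                                        
   [ ] handler.go                                      
   [ ] worker.json                                     
   [ ] parser.ts                                       
   [ ] main.md                                         
   [ ] database.css                                    
   [ ] router.html                                     
   [ ] router.rs                                       
   [ ] cache.h                                         
                                                       
                                                       
                                                       
                                                       
                                                       
                                                       
                                                       
                                                       
                                                       
                                                       
                                                       
                                                       
                                                       
                                                       


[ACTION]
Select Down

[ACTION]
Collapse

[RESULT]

 [-] repo/                                             
>  [x] index.py                                        
   [ ] handler.go                                      
   [ ] worker.json                                     
   [ ] parser.ts                                       
   [ ] main.md                                         
   [ ] database.css                                    
   [ ] router.html                                     
   [ ] router.rs                                       
   [ ] cache.h                                         
                                                       
                                                       
                                                       
                                                       
                                                       
                                                       
                                                       
                                                       
                                                       
                                                       
                                                       
                                                       
                                                       
                                                       


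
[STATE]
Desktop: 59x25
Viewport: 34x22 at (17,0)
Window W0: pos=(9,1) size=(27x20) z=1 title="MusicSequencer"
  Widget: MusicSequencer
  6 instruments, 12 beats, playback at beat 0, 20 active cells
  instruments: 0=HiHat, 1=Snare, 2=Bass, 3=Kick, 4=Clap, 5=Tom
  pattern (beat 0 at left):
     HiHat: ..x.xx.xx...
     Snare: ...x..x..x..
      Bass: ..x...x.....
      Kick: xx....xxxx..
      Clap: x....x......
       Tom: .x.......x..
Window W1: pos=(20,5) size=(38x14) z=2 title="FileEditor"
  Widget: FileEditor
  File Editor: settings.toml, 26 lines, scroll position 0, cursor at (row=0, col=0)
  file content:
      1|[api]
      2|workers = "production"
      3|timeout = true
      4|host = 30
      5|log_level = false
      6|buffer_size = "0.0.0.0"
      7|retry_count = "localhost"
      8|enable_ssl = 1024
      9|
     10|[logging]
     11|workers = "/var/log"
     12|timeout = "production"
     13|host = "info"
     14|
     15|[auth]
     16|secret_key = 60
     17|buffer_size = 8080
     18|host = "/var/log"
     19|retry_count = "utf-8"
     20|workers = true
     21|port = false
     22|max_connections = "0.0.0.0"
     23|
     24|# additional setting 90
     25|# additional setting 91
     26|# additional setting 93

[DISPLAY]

                                  
━━━━━━━━━━━━━━━━━━┓               
equencer          ┃               
──────────────────┨               
12345678901       ┃               
·█·┏━━━━━━━━━━━━━━━━━━━━━━━━━━━━━━
··█┃ FileEditor                   
·█·┠──────────────────────────────
█··┃█api]                         
···┃workers = "production"        
█··┃timeout = true                
   ┃host = 30                     
   ┃log_level = false             
   ┃buffer_size = "0.0.0.0"       
   ┃retry_count = "localhost"     
   ┃enable_ssl = 1024             
   ┃                              
   ┃[logging]                     
   ┗━━━━━━━━━━━━━━━━━━━━━━━━━━━━━━
                  ┃               
━━━━━━━━━━━━━━━━━━┛               
                                  


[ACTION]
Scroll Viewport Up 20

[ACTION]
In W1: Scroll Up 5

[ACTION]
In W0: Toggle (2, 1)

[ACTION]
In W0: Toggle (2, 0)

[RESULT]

                                  
━━━━━━━━━━━━━━━━━━┓               
equencer          ┃               
──────────────────┨               
12345678901       ┃               
·█·┏━━━━━━━━━━━━━━━━━━━━━━━━━━━━━━
··█┃ FileEditor                   
██·┠──────────────────────────────
█··┃█api]                         
···┃workers = "production"        
█··┃timeout = true                
   ┃host = 30                     
   ┃log_level = false             
   ┃buffer_size = "0.0.0.0"       
   ┃retry_count = "localhost"     
   ┃enable_ssl = 1024             
   ┃                              
   ┃[logging]                     
   ┗━━━━━━━━━━━━━━━━━━━━━━━━━━━━━━
                  ┃               
━━━━━━━━━━━━━━━━━━┛               
                                  


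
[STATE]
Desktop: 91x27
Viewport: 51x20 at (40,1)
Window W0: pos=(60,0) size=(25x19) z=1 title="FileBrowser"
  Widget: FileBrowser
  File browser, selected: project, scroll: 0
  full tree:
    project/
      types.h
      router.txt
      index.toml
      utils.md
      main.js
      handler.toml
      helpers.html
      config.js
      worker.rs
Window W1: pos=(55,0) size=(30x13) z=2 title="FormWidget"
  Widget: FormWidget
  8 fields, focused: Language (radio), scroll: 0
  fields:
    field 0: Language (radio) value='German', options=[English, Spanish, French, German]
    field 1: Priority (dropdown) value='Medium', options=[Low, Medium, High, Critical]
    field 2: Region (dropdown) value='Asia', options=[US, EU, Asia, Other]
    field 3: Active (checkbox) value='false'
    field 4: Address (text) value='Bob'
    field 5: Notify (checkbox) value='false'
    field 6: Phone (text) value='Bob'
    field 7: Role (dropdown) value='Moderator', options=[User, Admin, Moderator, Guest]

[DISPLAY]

               ┃ FormWidget                 ┃      
               ┠────────────────────────────┨      
               ┃> Language:   ( ) English  (┃      
               ┃  Priority:   [Medium     ▼]┃      
               ┃  Region:     [Asia       ▼]┃      
               ┃  Active:     [ ]           ┃      
               ┃  Address:    [Bob         ]┃      
               ┃  Notify:     [ ]           ┃      
               ┃  Phone:      [Bob         ]┃      
               ┃  Role:       [Moderator  ▼]┃      
               ┃                            ┃      
               ┗━━━━━━━━━━━━━━━━━━━━━━━━━━━━┛      
                    ┃                       ┃      
                    ┃                       ┃      
                    ┃                       ┃      
                    ┃                       ┃      
                    ┃                       ┃      
                    ┗━━━━━━━━━━━━━━━━━━━━━━━┛      
                                                   
                                                   


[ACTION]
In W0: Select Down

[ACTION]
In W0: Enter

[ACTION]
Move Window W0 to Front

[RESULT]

               ┃ For┃ FileBrowser           ┃      
               ┠────┠───────────────────────┨      
               ┃> La┃  [-] project/         ┃      
               ┃  Pr┃  > types.h            ┃      
               ┃  Re┃    router.txt         ┃      
               ┃  Ac┃    index.toml         ┃      
               ┃  Ad┃    utils.md           ┃      
               ┃  No┃    main.js            ┃      
               ┃  Ph┃    handler.toml       ┃      
               ┃  Ro┃    helpers.html       ┃      
               ┃    ┃    config.js          ┃      
               ┗━━━━┃    worker.rs          ┃      
                    ┃                       ┃      
                    ┃                       ┃      
                    ┃                       ┃      
                    ┃                       ┃      
                    ┃                       ┃      
                    ┗━━━━━━━━━━━━━━━━━━━━━━━┛      
                                                   
                                                   


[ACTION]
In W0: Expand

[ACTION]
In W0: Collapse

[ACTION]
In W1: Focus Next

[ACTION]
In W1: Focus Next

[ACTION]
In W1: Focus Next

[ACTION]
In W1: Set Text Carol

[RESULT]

               ┃ For┃ FileBrowser           ┃      
               ┠────┠───────────────────────┨      
               ┃  La┃  [-] project/         ┃      
               ┃  Pr┃  > types.h            ┃      
               ┃  Re┃    router.txt         ┃      
               ┃> Ac┃    index.toml         ┃      
               ┃  Ad┃    utils.md           ┃      
               ┃  No┃    main.js            ┃      
               ┃  Ph┃    handler.toml       ┃      
               ┃  Ro┃    helpers.html       ┃      
               ┃    ┃    config.js          ┃      
               ┗━━━━┃    worker.rs          ┃      
                    ┃                       ┃      
                    ┃                       ┃      
                    ┃                       ┃      
                    ┃                       ┃      
                    ┃                       ┃      
                    ┗━━━━━━━━━━━━━━━━━━━━━━━┛      
                                                   
                                                   


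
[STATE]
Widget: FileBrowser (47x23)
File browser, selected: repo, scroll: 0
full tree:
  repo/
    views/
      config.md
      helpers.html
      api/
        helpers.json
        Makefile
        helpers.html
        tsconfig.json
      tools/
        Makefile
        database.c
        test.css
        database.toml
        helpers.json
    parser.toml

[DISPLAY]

> [-] repo/                                    
    [+] views/                                 
    parser.toml                                
                                               
                                               
                                               
                                               
                                               
                                               
                                               
                                               
                                               
                                               
                                               
                                               
                                               
                                               
                                               
                                               
                                               
                                               
                                               
                                               


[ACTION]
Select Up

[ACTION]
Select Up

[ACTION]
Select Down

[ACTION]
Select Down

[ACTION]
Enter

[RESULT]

  [-] repo/                                    
    [+] views/                                 
  > parser.toml                                
                                               
                                               
                                               
                                               
                                               
                                               
                                               
                                               
                                               
                                               
                                               
                                               
                                               
                                               
                                               
                                               
                                               
                                               
                                               
                                               


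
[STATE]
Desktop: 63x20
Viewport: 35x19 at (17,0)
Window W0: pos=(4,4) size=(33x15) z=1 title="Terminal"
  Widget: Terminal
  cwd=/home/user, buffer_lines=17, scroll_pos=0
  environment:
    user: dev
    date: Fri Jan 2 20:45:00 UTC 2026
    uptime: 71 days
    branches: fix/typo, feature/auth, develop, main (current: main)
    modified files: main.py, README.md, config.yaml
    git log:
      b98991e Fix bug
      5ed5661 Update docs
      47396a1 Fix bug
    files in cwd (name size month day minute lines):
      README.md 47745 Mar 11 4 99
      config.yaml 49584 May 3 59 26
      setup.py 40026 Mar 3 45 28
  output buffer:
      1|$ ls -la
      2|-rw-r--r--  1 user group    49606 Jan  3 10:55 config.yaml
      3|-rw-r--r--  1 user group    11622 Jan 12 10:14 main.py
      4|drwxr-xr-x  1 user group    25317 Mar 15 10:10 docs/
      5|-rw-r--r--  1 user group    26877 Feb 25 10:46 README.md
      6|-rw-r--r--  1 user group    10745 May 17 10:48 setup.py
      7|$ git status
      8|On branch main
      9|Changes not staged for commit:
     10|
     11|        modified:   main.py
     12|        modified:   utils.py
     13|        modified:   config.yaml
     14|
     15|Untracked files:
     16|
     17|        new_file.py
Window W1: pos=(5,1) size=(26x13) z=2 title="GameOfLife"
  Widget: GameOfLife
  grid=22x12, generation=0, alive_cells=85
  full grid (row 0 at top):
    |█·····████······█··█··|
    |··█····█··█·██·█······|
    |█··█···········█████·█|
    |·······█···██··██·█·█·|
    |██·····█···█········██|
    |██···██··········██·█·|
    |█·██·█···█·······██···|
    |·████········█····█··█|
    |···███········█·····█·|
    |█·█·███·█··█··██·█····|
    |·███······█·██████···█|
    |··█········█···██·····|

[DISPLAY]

                                   
━━━━━━━━━━━━━┓                     
             ┃                     
─────────────┨                     
             ┃━━━━━┓               
····█████·█  ┃     ┃               
██··██·█·█·  ┃─────┨               
█········██  ┃     ┃               
······██·█·  ┃  496┃               
······██···  ┃  116┃               
··█····█··█  ┃  253┃               
···█·····█·  ┃  268┃               
█··██·█····  ┃  107┃               
━━━━━━━━━━━━━┛     ┃               
in                 ┃               
staged for commit: ┃               
                   ┃               
fied:   main.py    ┃               
━━━━━━━━━━━━━━━━━━━┛               


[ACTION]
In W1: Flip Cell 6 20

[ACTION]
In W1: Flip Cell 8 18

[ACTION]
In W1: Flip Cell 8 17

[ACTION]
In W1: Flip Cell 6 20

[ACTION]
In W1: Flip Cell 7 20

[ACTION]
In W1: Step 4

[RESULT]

                                   
━━━━━━━━━━━━━┓                     
             ┃                     
─────────────┨                     
             ┃━━━━━┓               
······█████  ┃     ┃               
█··█···█···  ┃─────┨               
███······██  ┃     ┃               
······█··█·  ┃  496┃               
·····█·····  ┃  116┃               
······██·█·  ┃  253┃               
█·██·█····█  ┃  268┃               
···█···█·█·  ┃  107┃               
━━━━━━━━━━━━━┛     ┃               
in                 ┃               
staged for commit: ┃               
                   ┃               
fied:   main.py    ┃               
━━━━━━━━━━━━━━━━━━━┛               


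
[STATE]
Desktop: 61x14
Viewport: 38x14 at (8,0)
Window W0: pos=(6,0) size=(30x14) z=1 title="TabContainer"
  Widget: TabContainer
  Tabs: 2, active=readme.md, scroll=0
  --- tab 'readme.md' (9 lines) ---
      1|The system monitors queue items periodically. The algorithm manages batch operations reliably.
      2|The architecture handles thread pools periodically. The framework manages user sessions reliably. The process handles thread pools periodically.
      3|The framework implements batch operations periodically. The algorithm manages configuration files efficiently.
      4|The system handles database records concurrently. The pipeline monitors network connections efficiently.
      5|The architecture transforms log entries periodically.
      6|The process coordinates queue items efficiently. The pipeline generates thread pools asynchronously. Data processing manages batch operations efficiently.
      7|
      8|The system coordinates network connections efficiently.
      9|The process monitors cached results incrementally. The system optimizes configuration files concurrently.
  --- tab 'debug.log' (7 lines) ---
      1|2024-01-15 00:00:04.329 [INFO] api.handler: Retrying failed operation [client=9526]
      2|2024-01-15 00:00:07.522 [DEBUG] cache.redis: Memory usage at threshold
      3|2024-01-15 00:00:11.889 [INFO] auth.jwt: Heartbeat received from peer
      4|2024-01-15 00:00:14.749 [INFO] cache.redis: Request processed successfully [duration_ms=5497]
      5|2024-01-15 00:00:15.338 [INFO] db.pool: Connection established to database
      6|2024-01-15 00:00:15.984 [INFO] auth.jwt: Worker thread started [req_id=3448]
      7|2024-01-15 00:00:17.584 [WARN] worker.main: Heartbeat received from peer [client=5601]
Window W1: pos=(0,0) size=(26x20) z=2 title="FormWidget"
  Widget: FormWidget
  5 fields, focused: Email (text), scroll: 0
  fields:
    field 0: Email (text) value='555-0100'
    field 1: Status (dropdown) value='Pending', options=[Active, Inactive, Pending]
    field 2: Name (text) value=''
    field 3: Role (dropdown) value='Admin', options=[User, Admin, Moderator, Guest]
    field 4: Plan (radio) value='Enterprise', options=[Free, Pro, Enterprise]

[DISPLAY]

━━━━━━━━━━━━━━━━━┓━━━━━━━━━┓          
dget             ┃         ┃          
─────────────────┨─────────┨          
:      [555-0100]┃log      ┃          
s:     [Pending▼]┃─────────┃          
       [        ]┃ queue it┃          
       [Admin  ▼]┃ndles thr┃          
       ( ) Free  ┃ments bat┃          
                 ┃database ┃          
                 ┃ansforms ┃          
                 ┃ates queu┃          
                 ┃         ┃          
                 ┃tes netwo┃          
                 ┃━━━━━━━━━┛          


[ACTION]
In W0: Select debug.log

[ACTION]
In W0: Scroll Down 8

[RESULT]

━━━━━━━━━━━━━━━━━┓━━━━━━━━━┓          
dget             ┃         ┃          
─────────────────┨─────────┨          
:      [555-0100]┃log]     ┃          
s:     [Pending▼]┃─────────┃          
       [        ]┃.584 [WAR┃          
       [Admin  ▼]┃         ┃          
       ( ) Free  ┃         ┃          
                 ┃         ┃          
                 ┃         ┃          
                 ┃         ┃          
                 ┃         ┃          
                 ┃         ┃          
                 ┃━━━━━━━━━┛          


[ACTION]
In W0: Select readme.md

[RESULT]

━━━━━━━━━━━━━━━━━┓━━━━━━━━━┓          
dget             ┃         ┃          
─────────────────┨─────────┨          
:      [555-0100]┃log      ┃          
s:     [Pending▼]┃─────────┃          
       [        ]┃ queue it┃          
       [Admin  ▼]┃ndles thr┃          
       ( ) Free  ┃ments bat┃          
                 ┃database ┃          
                 ┃ansforms ┃          
                 ┃ates queu┃          
                 ┃         ┃          
                 ┃tes netwo┃          
                 ┃━━━━━━━━━┛          


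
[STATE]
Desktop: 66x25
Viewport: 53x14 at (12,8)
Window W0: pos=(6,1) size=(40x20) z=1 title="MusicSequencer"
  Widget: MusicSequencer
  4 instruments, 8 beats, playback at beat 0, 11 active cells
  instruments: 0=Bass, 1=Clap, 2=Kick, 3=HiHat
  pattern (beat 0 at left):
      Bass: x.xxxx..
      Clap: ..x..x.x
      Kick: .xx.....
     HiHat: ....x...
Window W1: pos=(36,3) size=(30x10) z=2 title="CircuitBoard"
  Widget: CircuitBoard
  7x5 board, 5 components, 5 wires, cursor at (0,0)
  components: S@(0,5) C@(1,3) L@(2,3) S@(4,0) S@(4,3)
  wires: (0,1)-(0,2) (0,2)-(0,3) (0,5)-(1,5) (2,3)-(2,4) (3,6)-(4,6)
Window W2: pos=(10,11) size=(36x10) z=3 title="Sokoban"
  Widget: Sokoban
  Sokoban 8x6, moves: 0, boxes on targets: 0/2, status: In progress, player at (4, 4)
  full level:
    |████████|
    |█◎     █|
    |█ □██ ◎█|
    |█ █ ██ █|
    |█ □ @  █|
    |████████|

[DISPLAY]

t····█···               ┃                        │   
                        ┃1               C       ·   
                        ┃                            
━━━━━━━━━━━━━━━━━━━━━━━━━━━━━━━━━┓       L ─ ·       
Sokoban                          ┃━━━━━━━━━━━━━━━━━━━
─────────────────────────────────┨                   
███████                          ┃                   
◎     █                          ┃                   
 □██ ◎█                          ┃                   
 █ ██ █                          ┃                   
 □ @  █                          ┃                   
███████                          ┃                   
━━━━━━━━━━━━━━━━━━━━━━━━━━━━━━━━━┛                   
                                                     


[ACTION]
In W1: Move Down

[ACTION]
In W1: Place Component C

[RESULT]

t····█···               ┃                        │   
                        ┃1  [C]          C       ·   
                        ┃                            
━━━━━━━━━━━━━━━━━━━━━━━━━━━━━━━━━┓       L ─ ·       
Sokoban                          ┃━━━━━━━━━━━━━━━━━━━
─────────────────────────────────┨                   
███████                          ┃                   
◎     █                          ┃                   
 □██ ◎█                          ┃                   
 █ ██ █                          ┃                   
 □ @  █                          ┃                   
███████                          ┃                   
━━━━━━━━━━━━━━━━━━━━━━━━━━━━━━━━━┛                   
                                                     


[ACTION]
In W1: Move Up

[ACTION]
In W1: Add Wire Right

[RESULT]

t····█···               ┃                        │   
                        ┃1   C           C       ·   
                        ┃                            
━━━━━━━━━━━━━━━━━━━━━━━━━━━━━━━━━┓       L ─ ·       
Sokoban                          ┃━━━━━━━━━━━━━━━━━━━
─────────────────────────────────┨                   
███████                          ┃                   
◎     █                          ┃                   
 □██ ◎█                          ┃                   
 █ ██ █                          ┃                   
 □ @  █                          ┃                   
███████                          ┃                   
━━━━━━━━━━━━━━━━━━━━━━━━━━━━━━━━━┛                   
                                                     


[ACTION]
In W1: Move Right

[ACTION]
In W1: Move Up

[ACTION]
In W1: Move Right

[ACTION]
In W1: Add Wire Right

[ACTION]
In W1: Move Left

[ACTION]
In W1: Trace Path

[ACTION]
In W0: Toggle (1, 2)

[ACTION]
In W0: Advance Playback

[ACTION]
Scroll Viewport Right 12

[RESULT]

····█···               ┃                        │   ┃
                       ┃1   C           C       ·   ┃
                       ┃                            ┃
━━━━━━━━━━━━━━━━━━━━━━━━━━━━━━━━┓       L ─ ·       ┃
okoban                          ┃━━━━━━━━━━━━━━━━━━━┛
────────────────────────────────┨                    
██████                          ┃                    
     █                          ┃                    
□██ ◎█                          ┃                    
█ ██ █                          ┃                    
□ @  █                          ┃                    
██████                          ┃                    
━━━━━━━━━━━━━━━━━━━━━━━━━━━━━━━━┛                    
                                                     


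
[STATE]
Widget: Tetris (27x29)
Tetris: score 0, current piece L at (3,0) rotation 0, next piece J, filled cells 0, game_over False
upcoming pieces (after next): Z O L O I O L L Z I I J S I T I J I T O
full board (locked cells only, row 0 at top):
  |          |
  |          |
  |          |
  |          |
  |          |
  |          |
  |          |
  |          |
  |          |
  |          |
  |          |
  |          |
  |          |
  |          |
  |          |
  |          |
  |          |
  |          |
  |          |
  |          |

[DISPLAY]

     ▒    │Next:           
   ▒▒▒    │█               
          │███             
          │                
          │                
          │                
          │Score:          
          │0               
          │                
          │                
          │                
          │                
          │                
          │                
          │                
          │                
          │                
          │                
          │                
          │                
          │                
          │                
          │                
          │                
          │                
          │                
          │                
          │                
          │                


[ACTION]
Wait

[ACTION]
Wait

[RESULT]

          │Next:           
          │█               
     ▒    │███             
   ▒▒▒    │                
          │                
          │                
          │Score:          
          │0               
          │                
          │                
          │                
          │                
          │                
          │                
          │                
          │                
          │                
          │                
          │                
          │                
          │                
          │                
          │                
          │                
          │                
          │                
          │                
          │                
          │                


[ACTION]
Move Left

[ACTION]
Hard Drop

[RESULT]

   █      │Next:           
   ███    │▓▓              
          │ ▓▓             
          │                
          │                
          │                
          │Score:          
          │0               
          │                
          │                
          │                
          │                
          │                
          │                
          │                
          │                
          │                
          │                
    ▒     │                
  ▒▒▒     │                
          │                
          │                
          │                
          │                
          │                
          │                
          │                
          │                
          │                
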